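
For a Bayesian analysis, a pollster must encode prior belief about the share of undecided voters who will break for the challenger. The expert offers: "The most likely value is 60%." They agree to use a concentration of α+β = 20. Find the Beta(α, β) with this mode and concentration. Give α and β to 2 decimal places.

α = 11.80, β = 8.20

For α,β > 1 the Beta mode is (α−1)/(α+β−2). With α+β = 20, the mode is (α−1)/18.
Set (α−1)/18 = 0.6 → α = 1 + 0.6·18 = 11.80.
β = 20 − α = 8.20.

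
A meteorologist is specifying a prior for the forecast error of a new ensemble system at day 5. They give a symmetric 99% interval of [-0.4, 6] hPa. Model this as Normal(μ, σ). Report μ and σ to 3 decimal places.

A symmetric 99% interval runs μ ± z·σ with z = 2.576.
Half-width = 3.2, so σ = 3.2/2.576 = 1.242.
μ is the interval midpoint, 2.800.

μ = 2.800, σ = 1.242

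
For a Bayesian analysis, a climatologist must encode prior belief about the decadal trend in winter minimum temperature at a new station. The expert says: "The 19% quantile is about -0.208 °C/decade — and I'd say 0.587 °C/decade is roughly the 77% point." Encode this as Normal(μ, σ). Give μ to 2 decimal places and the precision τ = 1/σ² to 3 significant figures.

μ = 0.22, τ = 4.14

For Normal(μ,σ), the p-quantile is μ + z_p·σ. Here z_{0.19} = -0.8779, z_{0.77} = 0.7388.
So -0.208 = μ − 0.8779σ and 0.587 = μ + 0.7388σ.
Subtracting: σ = (0.587 − -0.208)/(0.7388 − (-0.8779)) = 0.49.
Then μ = -0.208 − (-0.8779)·0.49 = 0.22.
Precision τ = 1/σ² = 1/0.4917² = 4.14.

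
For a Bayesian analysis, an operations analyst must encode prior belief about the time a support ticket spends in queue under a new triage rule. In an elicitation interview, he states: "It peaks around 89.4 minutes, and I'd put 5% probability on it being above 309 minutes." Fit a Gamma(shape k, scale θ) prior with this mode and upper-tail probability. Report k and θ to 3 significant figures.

Gamma(k,θ) with k>1 has mode (k−1)θ, so θ = 89.4/(k−1).
Need P(X < 309) = 0.95 with θ tied to k this way. Start at k = 2, θ = 89.4: P(X<309) ≈ 0.859.
Too low — raise k to concentrate. Iterating converges to k ≈ 2.68.
Then θ = 89.4/(2.68−1) ≈ 53.1.

k ≈ 2.68, θ ≈ 53.1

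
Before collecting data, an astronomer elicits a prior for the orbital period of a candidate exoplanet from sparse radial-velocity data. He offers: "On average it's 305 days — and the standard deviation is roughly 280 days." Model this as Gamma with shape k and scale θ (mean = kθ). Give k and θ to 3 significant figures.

For Gamma(k, scale θ): mean = kθ, variance = kθ², so CV = 1/√k.
CV = SD/mean = 280/305 = 0.918, hence k = 1/CV² = 1.19.
Then θ = mean/k = 305/1.19 = 257.

k ≈ 1.19, θ ≈ 257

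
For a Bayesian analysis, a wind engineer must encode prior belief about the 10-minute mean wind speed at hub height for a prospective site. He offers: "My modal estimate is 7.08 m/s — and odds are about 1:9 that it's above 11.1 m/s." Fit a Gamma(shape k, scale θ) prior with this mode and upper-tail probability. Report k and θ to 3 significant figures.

Gamma(k,θ) with k>1 has mode (k−1)θ, so θ = 7.08/(k−1).
Need P(X < 11.1) = 0.9 with θ tied to k this way. Start at k = 2, θ = 7.08: P(X<11.1) ≈ 0.465.
Too low — raise k to concentrate. Iterating converges to k ≈ 10.3.
Then θ = 7.08/(10.3−1) ≈ 0.764.

k ≈ 10.3, θ ≈ 0.764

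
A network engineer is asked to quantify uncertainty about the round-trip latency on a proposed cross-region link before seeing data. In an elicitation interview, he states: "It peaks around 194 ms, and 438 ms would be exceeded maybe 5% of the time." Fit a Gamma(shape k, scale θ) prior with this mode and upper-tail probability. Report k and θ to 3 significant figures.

k ≈ 5.14, θ ≈ 46.9

Gamma(k,θ) with k>1 has mode (k−1)θ, so θ = 194/(k−1).
Need P(X < 438) = 0.95 with θ tied to k this way. Start at k = 2, θ = 194: P(X<438) ≈ 0.659.
Too low — raise k to concentrate. Iterating converges to k ≈ 5.14.
Then θ = 194/(5.14−1) ≈ 46.9.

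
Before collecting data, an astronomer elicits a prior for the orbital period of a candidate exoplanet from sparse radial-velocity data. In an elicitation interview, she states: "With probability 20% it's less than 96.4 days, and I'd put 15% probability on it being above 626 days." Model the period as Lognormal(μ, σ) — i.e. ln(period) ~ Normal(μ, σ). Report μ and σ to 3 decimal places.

μ ≈ 5.407, σ ≈ 0.996

If T ~ Lognormal(μ,σ) then ln T ~ Normal(μ,σ), so the p-quantile of ln T is μ + z_p·σ.
ln(96.4) = 4.569 and ln(626) = 6.439; z_{0.2} = -0.8416, z_{0.85} = 1.036.
σ = (6.439 − 4.569)/(1.036 − (-0.8416)) = 0.996.
μ = 4.569 − (-0.8416)·0.996 = 5.407.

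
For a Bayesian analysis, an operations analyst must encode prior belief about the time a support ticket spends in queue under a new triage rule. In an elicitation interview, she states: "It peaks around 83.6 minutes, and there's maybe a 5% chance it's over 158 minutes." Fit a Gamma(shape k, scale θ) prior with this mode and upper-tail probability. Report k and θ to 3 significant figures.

Gamma(k,θ) with k>1 has mode (k−1)θ, so θ = 83.6/(k−1).
Need P(X < 158) = 0.95 with θ tied to k this way. Start at k = 2, θ = 83.6: P(X<158) ≈ 0.563.
Too low — raise k to concentrate. Iterating converges to k ≈ 7.86.
Then θ = 83.6/(7.86−1) ≈ 12.2.

k ≈ 7.86, θ ≈ 12.2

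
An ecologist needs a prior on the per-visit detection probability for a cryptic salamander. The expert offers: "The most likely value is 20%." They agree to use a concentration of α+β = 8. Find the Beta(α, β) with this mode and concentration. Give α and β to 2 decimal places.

For α,β > 1 the Beta mode is (α−1)/(α+β−2). With α+β = 8, the mode is (α−1)/6.
Set (α−1)/6 = 0.2 → α = 1 + 0.2·6 = 2.20.
β = 8 − α = 5.80.

α = 2.20, β = 5.80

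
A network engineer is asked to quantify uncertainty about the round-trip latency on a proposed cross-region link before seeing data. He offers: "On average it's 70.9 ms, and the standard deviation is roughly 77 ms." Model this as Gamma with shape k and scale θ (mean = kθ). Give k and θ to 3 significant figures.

For Gamma(k, scale θ): mean = kθ, variance = kθ², so CV = 1/√k.
CV = SD/mean = 77/70.9 = 1.086, hence k = 1/CV² = 0.848.
Then θ = mean/k = 70.9/0.848 = 83.6.

k ≈ 0.848, θ ≈ 83.6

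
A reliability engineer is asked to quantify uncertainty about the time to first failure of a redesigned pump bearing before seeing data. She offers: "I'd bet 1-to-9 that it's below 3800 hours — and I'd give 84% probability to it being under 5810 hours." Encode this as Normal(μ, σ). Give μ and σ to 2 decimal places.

μ = 4931.77, σ = 883.12

For Normal(μ,σ), the p-quantile is μ + z_p·σ. Here z_{0.1} = -1.282, z_{0.84} = 0.9945.
So 3800 = μ − 1.282σ and 5810 = μ + 0.9945σ.
Subtracting: σ = (5810 − 3800)/(0.9945 − (-1.282)) = 883.12.
Then μ = 3800 − (-1.282)·883.12 = 4931.77.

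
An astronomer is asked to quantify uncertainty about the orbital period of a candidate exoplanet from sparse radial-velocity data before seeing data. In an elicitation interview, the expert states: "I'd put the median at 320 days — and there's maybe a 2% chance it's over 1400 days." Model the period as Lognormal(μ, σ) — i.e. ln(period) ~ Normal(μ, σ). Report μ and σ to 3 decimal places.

μ ≈ 5.768, σ ≈ 0.719

If T ~ Lognormal(μ,σ) then ln T ~ Normal(μ,σ), so the p-quantile of ln T is μ + z_p·σ.
ln(320) = 5.768 and ln(1400) = 7.244; z_{0.5} = 0, z_{0.98} = 2.054.
σ = (7.244 − 5.768)/(2.054 − (0)) = 0.719.
μ = 5.768 − (0)·0.719 = 5.768.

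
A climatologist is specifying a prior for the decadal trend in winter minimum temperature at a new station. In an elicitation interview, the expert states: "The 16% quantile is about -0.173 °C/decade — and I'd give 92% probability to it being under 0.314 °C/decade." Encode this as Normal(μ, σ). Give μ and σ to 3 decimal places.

μ = 0.029, σ = 0.203

The p-quantile of Normal(μ,σ) is μ + z_p·σ, with z_{0.16} = -0.9945 and z_{0.92} = 1.405.
Eliminate σ: μ = (z₂·x₁ − z₁·x₂)/(z₂ − z₁) = (1.405·-0.173 − (-0.9945)·0.314)/2.4 = 0.029.
Then σ = (x₂ − x₁)/(z₂ − z₁) = (0.314 − -0.173)/2.4 = 0.203.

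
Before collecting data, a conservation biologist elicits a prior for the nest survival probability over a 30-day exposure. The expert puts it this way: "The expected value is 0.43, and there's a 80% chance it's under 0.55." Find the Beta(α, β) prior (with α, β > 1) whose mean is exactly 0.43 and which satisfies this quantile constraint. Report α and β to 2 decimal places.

α ≈ 5.14, β ≈ 6.82

With mean 0.43 fixed, write α = 0.43s, β = 0.57s where s = α+β.
Need P(θ < 0.55) = 0.8 under Beta(0.43s, 0.57s). Normal approximation: (q−m)/√(m(1−m)/s) ≈ z_{0.8} = 0.842, so s ≈ 0.43·0.57·(0.842)²/(0.55−0.43)² = 12.1.
At s = 12.1: P(θ<0.55) ≈ 0.801. Adjusting to match 0.8 gives s ≈ 11.96.
So α = 0.43·11.96 ≈ 5.14, β = 0.57·11.96 ≈ 6.82.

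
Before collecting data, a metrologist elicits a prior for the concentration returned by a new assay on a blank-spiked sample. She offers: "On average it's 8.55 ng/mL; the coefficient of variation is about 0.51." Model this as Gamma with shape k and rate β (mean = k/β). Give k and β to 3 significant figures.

k ≈ 3.84, β ≈ 0.45

For Gamma(k, rate β): mean = k/β, variance = k/β², so CV = 1/√k.
CV = 0.51, hence k = 1/CV² = 3.84.
Then β = k/mean = 3.84/8.55 = 0.45.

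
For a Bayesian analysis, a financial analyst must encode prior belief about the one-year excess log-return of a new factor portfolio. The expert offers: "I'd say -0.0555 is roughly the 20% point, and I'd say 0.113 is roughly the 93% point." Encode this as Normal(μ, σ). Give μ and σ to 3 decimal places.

μ = 0.006, σ = 0.073

The p-quantile of Normal(μ,σ) is μ + z_p·σ, with z_{0.2} = -0.8416 and z_{0.93} = 1.476.
Eliminate σ: μ = (z₂·x₁ − z₁·x₂)/(z₂ − z₁) = (1.476·-0.0555 − (-0.8416)·0.113)/2.317 = 0.006.
Then σ = (x₂ − x₁)/(z₂ − z₁) = (0.113 − -0.0555)/2.317 = 0.073.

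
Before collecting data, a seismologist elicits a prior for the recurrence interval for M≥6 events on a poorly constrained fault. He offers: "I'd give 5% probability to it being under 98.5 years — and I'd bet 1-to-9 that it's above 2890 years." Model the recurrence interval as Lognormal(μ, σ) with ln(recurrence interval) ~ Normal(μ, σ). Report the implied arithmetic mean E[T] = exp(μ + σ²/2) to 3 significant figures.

If T ~ Lognormal(μ,σ) then ln T ~ Normal(μ,σ), so the p-quantile of ln T is μ + z_p·σ.
ln(98.5) = 4.59 and ln(2890) = 7.969; z_{0.05} = -1.645, z_{0.9} = 1.282.
σ = (7.969 − 4.59)/(1.282 − (-1.645)) = 1.155.
μ = 4.59 − (-1.645)·1.155 = 6.489.
E[T] = exp(μ + σ²/2) = exp(6.489 + 0.6666) = 1280 years.

E[T] ≈ 1280 years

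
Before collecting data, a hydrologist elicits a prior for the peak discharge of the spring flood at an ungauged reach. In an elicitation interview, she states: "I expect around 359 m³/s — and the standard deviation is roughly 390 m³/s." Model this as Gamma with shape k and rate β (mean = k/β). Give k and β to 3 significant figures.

k ≈ 0.847, β ≈ 0.00236

For Gamma(k, rate β): mean = k/β, variance = k/β², so CV = 1/√k.
CV = SD/mean = 390/359 = 1.086, hence k = 1/CV² = 0.847.
Then β = k/mean = 0.847/359 = 0.00236.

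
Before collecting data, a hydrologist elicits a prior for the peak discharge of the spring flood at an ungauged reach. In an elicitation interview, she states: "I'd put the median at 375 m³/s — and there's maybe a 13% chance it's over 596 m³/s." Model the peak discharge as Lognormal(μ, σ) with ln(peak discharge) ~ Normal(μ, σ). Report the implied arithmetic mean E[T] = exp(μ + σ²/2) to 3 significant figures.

E[T] ≈ 408 m³/s

If T ~ Lognormal(μ,σ) then ln T ~ Normal(μ,σ), so the p-quantile of ln T is μ + z_p·σ.
ln(375) = 5.927 and ln(596) = 6.39; z_{0.5} = 0, z_{0.87} = 1.126.
σ = (6.39 − 5.927)/(1.126 − (0)) = 0.411.
μ = 5.927 − (0)·0.411 = 5.927.
E[T] = exp(μ + σ²/2) = exp(5.927 + 0.0846) = 408 m³/s.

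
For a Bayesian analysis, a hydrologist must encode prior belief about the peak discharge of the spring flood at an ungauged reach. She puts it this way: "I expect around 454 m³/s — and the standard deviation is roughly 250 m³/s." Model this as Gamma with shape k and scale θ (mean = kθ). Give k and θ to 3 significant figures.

For Gamma(k, scale θ): mean = kθ, variance = kθ², so CV = 1/√k.
CV = SD/mean = 250/454 = 0.5507, hence k = 1/CV² = 3.3.
Then θ = mean/k = 454/3.3 = 138.

k ≈ 3.3, θ ≈ 138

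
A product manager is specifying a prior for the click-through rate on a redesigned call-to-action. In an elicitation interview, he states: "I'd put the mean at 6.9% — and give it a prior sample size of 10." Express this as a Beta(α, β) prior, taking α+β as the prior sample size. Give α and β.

Under the effective-sample-size interpretation, Beta(α, β) has prior mean α/(α+β) and prior sample size α+β.
So α+β = 10 and α/(α+β) = 0.069, giving α = 0.069·10 = 0.69 and β = 10 − 0.69 = 9.31.

α = 0.69, β = 9.31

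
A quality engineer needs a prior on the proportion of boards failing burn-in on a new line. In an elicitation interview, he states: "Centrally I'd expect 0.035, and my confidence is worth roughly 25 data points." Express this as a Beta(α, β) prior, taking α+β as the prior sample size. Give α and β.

α = 0.875, β = 24.125

Under the effective-sample-size interpretation, Beta(α, β) has prior mean α/(α+β) and prior sample size α+β.
So α+β = 25 and α/(α+β) = 0.035, giving α = 0.035·25 = 0.875 and β = 25 − 0.875 = 24.125.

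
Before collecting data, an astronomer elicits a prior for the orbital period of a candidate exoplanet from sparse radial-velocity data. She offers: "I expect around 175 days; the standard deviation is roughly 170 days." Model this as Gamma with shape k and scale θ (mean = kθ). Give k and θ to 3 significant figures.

For Gamma(k, scale θ): mean = kθ, variance = kθ², so CV = 1/√k.
CV = SD/mean = 170/175 = 0.9714, hence k = 1/CV² = 1.06.
Then θ = mean/k = 175/1.06 = 165.

k ≈ 1.06, θ ≈ 165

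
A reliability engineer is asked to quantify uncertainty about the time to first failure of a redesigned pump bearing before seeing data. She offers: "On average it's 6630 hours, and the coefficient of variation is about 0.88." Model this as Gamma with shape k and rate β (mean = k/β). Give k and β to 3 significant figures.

k ≈ 1.29, β ≈ 0.000195

For Gamma(k, rate β): mean = k/β, variance = k/β², so CV = 1/√k.
CV = 0.88, hence k = 1/CV² = 1.29.
Then β = k/mean = 1.29/6630 = 0.000195.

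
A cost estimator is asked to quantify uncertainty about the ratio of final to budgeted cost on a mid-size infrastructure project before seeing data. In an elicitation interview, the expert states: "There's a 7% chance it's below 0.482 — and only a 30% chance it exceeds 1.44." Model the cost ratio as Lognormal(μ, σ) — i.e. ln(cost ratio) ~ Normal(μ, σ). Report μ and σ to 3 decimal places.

μ ≈ 0.078, σ ≈ 0.547

If T ~ Lognormal(μ,σ) then ln T ~ Normal(μ,σ), so the p-quantile of ln T is μ + z_p·σ.
ln(0.482) = -0.7298 and ln(1.44) = 0.3646; z_{0.07} = -1.476, z_{0.7} = 0.5244.
σ = (0.3646 − -0.7298)/(0.5244 − (-1.476)) = 0.547.
μ = -0.7298 − (-1.476)·0.547 = 0.078.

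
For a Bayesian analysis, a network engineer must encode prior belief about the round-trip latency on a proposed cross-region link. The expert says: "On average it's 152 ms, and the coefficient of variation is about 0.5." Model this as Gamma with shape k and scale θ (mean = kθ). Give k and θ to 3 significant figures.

k ≈ 4, θ ≈ 38

For Gamma(k, scale θ): mean = kθ, variance = kθ², so CV = 1/√k.
CV = 0.5, hence k = 1/CV² = 4.
Then θ = mean/k = 152/4 = 38.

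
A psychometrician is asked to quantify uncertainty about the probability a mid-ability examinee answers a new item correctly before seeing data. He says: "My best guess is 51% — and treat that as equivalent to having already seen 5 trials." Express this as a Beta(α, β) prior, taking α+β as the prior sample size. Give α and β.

Under the effective-sample-size interpretation, Beta(α, β) has prior mean α/(α+β) and prior sample size α+β.
So α+β = 5 and α/(α+β) = 0.51, giving α = 0.51·5 = 2.55 and β = 5 − 2.55 = 2.45.

α = 2.55, β = 2.45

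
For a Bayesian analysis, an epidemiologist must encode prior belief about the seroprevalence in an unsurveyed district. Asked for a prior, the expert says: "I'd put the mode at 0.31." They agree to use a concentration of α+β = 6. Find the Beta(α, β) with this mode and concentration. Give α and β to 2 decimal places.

α = 2.24, β = 3.76

For α,β > 1 the Beta mode is (α−1)/(α+β−2). With α+β = 6, the mode is (α−1)/4.
Set (α−1)/4 = 0.31 → α = 1 + 0.31·4 = 2.24.
β = 6 − α = 3.76.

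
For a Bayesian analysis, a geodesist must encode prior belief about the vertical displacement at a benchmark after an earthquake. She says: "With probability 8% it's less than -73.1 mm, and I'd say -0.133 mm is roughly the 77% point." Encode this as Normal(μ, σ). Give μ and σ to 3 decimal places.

μ = -25.279, σ = 34.034

For Normal(μ,σ), the p-quantile is μ + z_p·σ. Here z_{0.08} = -1.405, z_{0.77} = 0.7388.
So -73.1 = μ − 1.405σ and -0.133 = μ + 0.7388σ.
Subtracting: σ = (-0.133 − -73.1)/(0.7388 − (-1.405)) = 34.034.
Then μ = -73.1 − (-1.405)·34.034 = -25.279.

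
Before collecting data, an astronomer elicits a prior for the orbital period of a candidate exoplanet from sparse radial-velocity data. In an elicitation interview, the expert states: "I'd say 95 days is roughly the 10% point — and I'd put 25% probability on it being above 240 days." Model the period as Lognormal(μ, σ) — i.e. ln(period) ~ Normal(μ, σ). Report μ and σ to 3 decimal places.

If T ~ Lognormal(μ,σ) then ln T ~ Normal(μ,σ), so the p-quantile of ln T is μ + z_p·σ.
ln(95) = 4.554 and ln(240) = 5.481; z_{0.1} = -1.282, z_{0.75} = 0.6745.
σ = (5.481 − 4.554)/(0.6745 − (-1.282)) = 0.474.
μ = 4.554 − (-1.282)·0.474 = 5.161.

μ ≈ 5.161, σ ≈ 0.474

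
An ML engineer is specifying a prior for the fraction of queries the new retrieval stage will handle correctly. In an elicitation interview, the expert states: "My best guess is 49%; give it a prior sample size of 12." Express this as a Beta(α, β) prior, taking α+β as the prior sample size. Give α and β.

α = 5.88, β = 6.12

Under the effective-sample-size interpretation, Beta(α, β) has prior mean α/(α+β) and prior sample size α+β.
So α+β = 12 and α/(α+β) = 0.49, giving α = 0.49·12 = 5.88 and β = 12 − 5.88 = 6.12.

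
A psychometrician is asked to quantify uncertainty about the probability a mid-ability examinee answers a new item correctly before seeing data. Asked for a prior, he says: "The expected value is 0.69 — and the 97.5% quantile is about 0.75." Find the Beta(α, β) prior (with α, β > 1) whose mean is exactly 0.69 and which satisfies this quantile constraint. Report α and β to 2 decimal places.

With mean 0.69 fixed, write α = 0.69s, β = 0.31s where s = α+β.
Need P(θ < 0.75) = 0.975 under Beta(0.69s, 0.31s). Normal approximation: (q−m)/√(m(1−m)/s) ≈ z_{0.975} = 1.96, so s ≈ 0.69·0.31·(1.96)²/(0.75−0.69)² = 228.2.
At s = 228.2: P(θ<0.75) ≈ 0.978. Adjusting to match 0.975 gives s ≈ 214.45.
So α = 0.69·214.45 ≈ 147.97, β = 0.31·214.45 ≈ 66.48.

α ≈ 147.97, β ≈ 66.48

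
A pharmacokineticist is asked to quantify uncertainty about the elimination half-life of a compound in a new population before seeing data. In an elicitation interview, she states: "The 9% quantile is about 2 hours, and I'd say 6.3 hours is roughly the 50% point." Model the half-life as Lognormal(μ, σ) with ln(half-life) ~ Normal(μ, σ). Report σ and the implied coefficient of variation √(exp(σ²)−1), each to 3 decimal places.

If T ~ Lognormal(μ,σ) then ln T ~ Normal(μ,σ), so the p-quantile of ln T is μ + z_p·σ.
ln(2) = 0.6931 and ln(6.3) = 1.841; z_{0.09} = -1.341, z_{0.5} = 0.
σ = (1.841 − 0.6931)/(0 − (-1.341)) = 0.856.
μ = 0.6931 − (-1.341)·0.856 = 1.841.
CV = √(exp(σ²)−1) = √(exp(0.7324)−1) = 1.039.

σ ≈ 0.856, CV ≈ 1.039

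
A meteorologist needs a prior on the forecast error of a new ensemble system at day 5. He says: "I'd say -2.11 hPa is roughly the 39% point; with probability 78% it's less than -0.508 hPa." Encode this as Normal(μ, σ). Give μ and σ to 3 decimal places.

The p-quantile of Normal(μ,σ) is μ + z_p·σ, with z_{0.39} = -0.2793 and z_{0.78} = 0.7722.
Eliminate σ: μ = (z₂·x₁ − z₁·x₂)/(z₂ − z₁) = (0.7722·-2.11 − (-0.2793)·-0.508)/1.052 = -1.684.
Then σ = (x₂ − x₁)/(z₂ − z₁) = (-0.508 − -2.11)/1.052 = 1.524.

μ = -1.684, σ = 1.524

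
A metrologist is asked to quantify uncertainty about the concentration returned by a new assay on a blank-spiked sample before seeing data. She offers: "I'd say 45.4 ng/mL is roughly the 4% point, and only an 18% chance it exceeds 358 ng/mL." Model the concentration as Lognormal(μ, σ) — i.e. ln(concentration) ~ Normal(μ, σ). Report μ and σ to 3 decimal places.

μ ≈ 5.172, σ ≈ 0.775

If T ~ Lognormal(μ,σ) then ln T ~ Normal(μ,σ), so the p-quantile of ln T is μ + z_p·σ.
ln(45.4) = 3.816 and ln(358) = 5.881; z_{0.04} = -1.751, z_{0.82} = 0.9154.
σ = (5.881 − 3.816)/(0.9154 − (-1.751)) = 0.775.
μ = 3.816 − (-1.751)·0.775 = 5.172.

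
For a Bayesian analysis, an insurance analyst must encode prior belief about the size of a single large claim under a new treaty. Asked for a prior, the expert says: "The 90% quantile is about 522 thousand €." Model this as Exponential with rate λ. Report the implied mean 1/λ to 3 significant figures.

mean ≈ 227 thousand €

P(T < 522.0) = 1 − e^(−λ·522.0) = 0.9, so λ = −ln(1−0.9)/522.0 = −ln(0.1)/522.0 = 0.00441.
Mean = 1/λ = 227 thousand €.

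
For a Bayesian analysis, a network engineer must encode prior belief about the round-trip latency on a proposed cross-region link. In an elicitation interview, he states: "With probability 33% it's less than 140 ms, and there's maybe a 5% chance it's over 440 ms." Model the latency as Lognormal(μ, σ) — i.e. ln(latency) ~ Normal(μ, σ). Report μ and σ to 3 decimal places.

μ ≈ 5.183, σ ≈ 0.549

If T ~ Lognormal(μ,σ) then ln T ~ Normal(μ,σ), so the p-quantile of ln T is μ + z_p·σ.
ln(140) = 4.942 and ln(440) = 6.087; z_{0.33} = -0.4399, z_{0.95} = 1.645.
σ = (6.087 − 4.942)/(1.645 − (-0.4399)) = 0.549.
μ = 4.942 − (-0.4399)·0.549 = 5.183.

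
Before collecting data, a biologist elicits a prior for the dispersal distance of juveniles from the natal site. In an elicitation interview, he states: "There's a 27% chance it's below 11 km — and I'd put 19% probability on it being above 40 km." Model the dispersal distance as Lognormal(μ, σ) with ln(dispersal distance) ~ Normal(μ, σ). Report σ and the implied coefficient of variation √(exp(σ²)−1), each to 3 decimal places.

If T ~ Lognormal(μ,σ) then ln T ~ Normal(μ,σ), so the p-quantile of ln T is μ + z_p·σ.
ln(11) = 2.398 and ln(40) = 3.689; z_{0.27} = -0.6128, z_{0.81} = 0.8779.
σ = (3.689 − 2.398)/(0.8779 − (-0.6128)) = 0.866.
μ = 2.398 − (-0.6128)·0.866 = 2.929.
CV = √(exp(σ²)−1) = √(exp(0.7500)−1) = 1.057.

σ ≈ 0.866, CV ≈ 1.057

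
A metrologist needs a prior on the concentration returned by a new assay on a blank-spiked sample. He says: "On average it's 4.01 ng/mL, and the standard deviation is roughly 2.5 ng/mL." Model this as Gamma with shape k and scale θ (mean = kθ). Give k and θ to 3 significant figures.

k ≈ 2.57, θ ≈ 1.56

For Gamma(k, scale θ): mean = kθ, variance = kθ², so CV = 1/√k.
CV = SD/mean = 2.5/4.01 = 0.6234, hence k = 1/CV² = 2.57.
Then θ = mean/k = 4.01/2.57 = 1.56.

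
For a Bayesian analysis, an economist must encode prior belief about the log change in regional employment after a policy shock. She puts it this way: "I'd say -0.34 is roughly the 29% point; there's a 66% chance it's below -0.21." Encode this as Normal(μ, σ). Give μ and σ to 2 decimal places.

The p-quantile of Normal(μ,σ) is μ + z_p·σ, with z_{0.29} = -0.5534 and z_{0.66} = 0.4125.
Eliminate σ: μ = (z₂·x₁ − z₁·x₂)/(z₂ − z₁) = (0.4125·-0.34 − (-0.5534)·-0.21)/0.9658 = -0.27.
Then σ = (x₂ − x₁)/(z₂ − z₁) = (-0.21 − -0.34)/0.9658 = 0.13.

μ = -0.27, σ = 0.13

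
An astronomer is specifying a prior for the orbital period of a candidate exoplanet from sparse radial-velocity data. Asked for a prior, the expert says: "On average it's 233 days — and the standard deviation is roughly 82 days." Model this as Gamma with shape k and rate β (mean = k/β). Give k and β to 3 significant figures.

k ≈ 8.07, β ≈ 0.0347

For Gamma(k, rate β): mean = k/β, variance = k/β², so CV = 1/√k.
CV = SD/mean = 82/233 = 0.3519, hence k = 1/CV² = 8.07.
Then β = k/mean = 8.07/233 = 0.0347.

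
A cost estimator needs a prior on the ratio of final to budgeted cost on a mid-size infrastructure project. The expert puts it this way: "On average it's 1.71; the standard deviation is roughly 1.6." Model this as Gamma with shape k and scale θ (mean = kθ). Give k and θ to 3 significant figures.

k ≈ 1.14, θ ≈ 1.5

For Gamma(k, scale θ): mean = kθ, variance = kθ², so CV = 1/√k.
CV = SD/mean = 1.6/1.71 = 0.9357, hence k = 1/CV² = 1.14.
Then θ = mean/k = 1.71/1.14 = 1.5.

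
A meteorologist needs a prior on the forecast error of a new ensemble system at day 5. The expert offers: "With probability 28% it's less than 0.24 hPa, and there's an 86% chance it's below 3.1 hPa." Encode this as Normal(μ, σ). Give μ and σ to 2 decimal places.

For Normal(μ,σ), the p-quantile is μ + z_p·σ. Here z_{0.28} = -0.5828, z_{0.86} = 1.08.
So 0.24 = μ − 0.5828σ and 3.1 = μ + 1.08σ.
Subtracting: σ = (3.1 − 0.24)/(1.08 − (-0.5828)) = 1.72.
Then μ = 0.24 − (-0.5828)·1.72 = 1.24.

μ = 1.24, σ = 1.72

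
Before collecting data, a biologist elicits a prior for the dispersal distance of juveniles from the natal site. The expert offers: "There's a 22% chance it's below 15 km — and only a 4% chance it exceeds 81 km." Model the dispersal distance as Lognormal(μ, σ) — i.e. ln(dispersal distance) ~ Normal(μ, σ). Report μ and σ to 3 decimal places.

μ ≈ 3.224, σ ≈ 0.668

If T ~ Lognormal(μ,σ) then ln T ~ Normal(μ,σ), so the p-quantile of ln T is μ + z_p·σ.
ln(15) = 2.708 and ln(81) = 4.394; z_{0.22} = -0.7722, z_{0.96} = 1.751.
σ = (4.394 − 2.708)/(1.751 − (-0.7722)) = 0.668.
μ = 2.708 − (-0.7722)·0.668 = 3.224.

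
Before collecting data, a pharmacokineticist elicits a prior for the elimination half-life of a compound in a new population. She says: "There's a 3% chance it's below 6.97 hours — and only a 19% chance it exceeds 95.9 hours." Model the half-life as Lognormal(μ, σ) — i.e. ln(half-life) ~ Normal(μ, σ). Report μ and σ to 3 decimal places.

μ ≈ 3.729, σ ≈ 0.950

If T ~ Lognormal(μ,σ) then ln T ~ Normal(μ,σ), so the p-quantile of ln T is μ + z_p·σ.
ln(6.97) = 1.942 and ln(95.9) = 4.563; z_{0.03} = -1.881, z_{0.81} = 0.8779.
σ = (4.563 − 1.942)/(0.8779 − (-1.881)) = 0.950.
μ = 1.942 − (-1.881)·0.950 = 3.729.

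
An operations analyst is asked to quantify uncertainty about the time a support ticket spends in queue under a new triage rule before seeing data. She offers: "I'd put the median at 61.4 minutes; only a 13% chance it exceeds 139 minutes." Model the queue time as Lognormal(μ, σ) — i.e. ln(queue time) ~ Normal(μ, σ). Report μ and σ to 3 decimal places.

μ ≈ 4.117, σ ≈ 0.725

If T ~ Lognormal(μ,σ) then ln T ~ Normal(μ,σ), so the p-quantile of ln T is μ + z_p·σ.
ln(61.4) = 4.117 and ln(139) = 4.934; z_{0.5} = 0, z_{0.87} = 1.126.
σ = (4.934 − 4.117)/(1.126 − (0)) = 0.725.
μ = 4.117 − (0)·0.725 = 4.117.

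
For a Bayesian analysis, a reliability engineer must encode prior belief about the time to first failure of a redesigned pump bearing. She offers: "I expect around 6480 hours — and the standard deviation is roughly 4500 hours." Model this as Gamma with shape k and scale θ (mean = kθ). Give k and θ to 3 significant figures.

k ≈ 2.07, θ ≈ 3120

For Gamma(k, scale θ): mean = kθ, variance = kθ², so CV = 1/√k.
CV = SD/mean = 4500/6480 = 0.6944, hence k = 1/CV² = 2.07.
Then θ = mean/k = 6480/2.07 = 3120.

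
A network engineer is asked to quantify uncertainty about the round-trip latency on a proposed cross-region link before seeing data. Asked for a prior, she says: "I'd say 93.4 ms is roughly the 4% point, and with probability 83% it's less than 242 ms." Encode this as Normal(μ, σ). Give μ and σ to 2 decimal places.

The p-quantile of Normal(μ,σ) is μ + z_p·σ, with z_{0.04} = -1.751 and z_{0.83} = 0.9542.
Eliminate σ: μ = (z₂·x₁ − z₁·x₂)/(z₂ − z₁) = (0.9542·93.4 − (-1.751)·242)/2.705 = 189.58.
Then σ = (x₂ − x₁)/(z₂ − z₁) = (242 − 93.4)/2.705 = 54.94.

μ = 189.58, σ = 54.94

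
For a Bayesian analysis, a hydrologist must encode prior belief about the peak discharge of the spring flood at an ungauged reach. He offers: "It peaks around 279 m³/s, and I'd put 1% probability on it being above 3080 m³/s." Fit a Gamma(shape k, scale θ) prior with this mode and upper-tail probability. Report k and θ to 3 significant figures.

Gamma(k,θ) with k>1 has mode (k−1)θ, so θ = 279/(k−1).
Need P(X < 3080) = 0.99 with θ tied to k this way. Start at k = 2, θ = 279: P(X<3080) ≈ 1.000.
Too high — lower k to spread out. Iterating converges to k ≈ 1.52.
Then θ = 279/(1.52−1) ≈ 540.

k ≈ 1.52, θ ≈ 540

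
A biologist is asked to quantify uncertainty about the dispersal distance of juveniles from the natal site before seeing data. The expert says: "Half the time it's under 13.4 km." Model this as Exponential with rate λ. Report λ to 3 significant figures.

λ ≈ 0.0517

Exponential median = ln 2 / λ, so λ = ln 2 / 13.4 = 0.0517.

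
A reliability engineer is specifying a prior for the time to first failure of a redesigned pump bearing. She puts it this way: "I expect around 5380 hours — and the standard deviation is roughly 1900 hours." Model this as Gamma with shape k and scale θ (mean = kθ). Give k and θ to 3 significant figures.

k ≈ 8.02, θ ≈ 671

For Gamma(k, scale θ): mean = kθ, variance = kθ², so CV = 1/√k.
CV = SD/mean = 1900/5380 = 0.3532, hence k = 1/CV² = 8.02.
Then θ = mean/k = 5380/8.02 = 671.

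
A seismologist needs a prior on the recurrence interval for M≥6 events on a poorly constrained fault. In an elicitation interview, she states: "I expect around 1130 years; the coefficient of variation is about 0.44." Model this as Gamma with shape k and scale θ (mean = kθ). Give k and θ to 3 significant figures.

k ≈ 5.17, θ ≈ 219

For Gamma(k, scale θ): mean = kθ, variance = kθ², so CV = 1/√k.
CV = 0.44, hence k = 1/CV² = 5.17.
Then θ = mean/k = 1130/5.17 = 219.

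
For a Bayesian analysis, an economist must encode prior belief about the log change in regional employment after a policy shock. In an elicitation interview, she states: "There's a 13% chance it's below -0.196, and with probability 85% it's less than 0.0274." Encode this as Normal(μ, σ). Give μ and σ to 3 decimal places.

The p-quantile of Normal(μ,σ) is μ + z_p·σ, with z_{0.13} = -1.126 and z_{0.85} = 1.036.
Eliminate σ: μ = (z₂·x₁ − z₁·x₂)/(z₂ − z₁) = (1.036·-0.196 − (-1.126)·0.0274)/2.163 = -0.080.
Then σ = (x₂ − x₁)/(z₂ − z₁) = (0.0274 − -0.196)/2.163 = 0.103.

μ = -0.080, σ = 0.103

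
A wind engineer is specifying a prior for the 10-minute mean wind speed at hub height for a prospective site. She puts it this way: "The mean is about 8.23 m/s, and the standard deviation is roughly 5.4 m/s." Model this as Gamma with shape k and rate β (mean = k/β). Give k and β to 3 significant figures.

k ≈ 2.32, β ≈ 0.282

For Gamma(k, rate β): mean = k/β, variance = k/β², so CV = 1/√k.
CV = SD/mean = 5.4/8.23 = 0.6561, hence k = 1/CV² = 2.32.
Then β = k/mean = 2.32/8.23 = 0.282.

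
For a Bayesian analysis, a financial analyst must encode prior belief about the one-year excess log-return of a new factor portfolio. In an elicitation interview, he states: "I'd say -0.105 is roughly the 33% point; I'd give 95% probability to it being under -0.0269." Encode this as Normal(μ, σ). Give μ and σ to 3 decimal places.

For Normal(μ,σ), the p-quantile is μ + z_p·σ. Here z_{0.33} = -0.4399, z_{0.95} = 1.645.
So -0.105 = μ − 0.4399σ and -0.0269 = μ + 1.645σ.
Subtracting: σ = (-0.0269 − -0.105)/(1.645 − (-0.4399)) = 0.037.
Then μ = -0.105 − (-0.4399)·0.037 = -0.089.

μ = -0.089, σ = 0.037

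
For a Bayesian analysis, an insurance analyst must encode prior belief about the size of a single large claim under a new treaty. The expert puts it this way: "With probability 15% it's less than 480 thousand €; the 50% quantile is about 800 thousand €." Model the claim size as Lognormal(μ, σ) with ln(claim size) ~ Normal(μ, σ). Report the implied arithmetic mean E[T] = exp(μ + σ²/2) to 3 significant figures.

E[T] ≈ 903 thousand €

If T ~ Lognormal(μ,σ) then ln T ~ Normal(μ,σ), so the p-quantile of ln T is μ + z_p·σ.
ln(480) = 6.174 and ln(800) = 6.685; z_{0.15} = -1.036, z_{0.5} = 0.
σ = (6.685 − 6.174)/(0 − (-1.036)) = 0.493.
μ = 6.174 − (-1.036)·0.493 = 6.685.
E[T] = exp(μ + σ²/2) = exp(6.685 + 0.1215) = 903 thousand €.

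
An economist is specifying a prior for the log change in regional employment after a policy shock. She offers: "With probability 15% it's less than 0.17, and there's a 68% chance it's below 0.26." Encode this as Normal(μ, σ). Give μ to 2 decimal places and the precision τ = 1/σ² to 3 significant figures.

For Normal(μ,σ), the p-quantile is μ + z_p·σ. Here z_{0.15} = -1.036, z_{0.68} = 0.4677.
So 0.17 = μ − 1.036σ and 0.26 = μ + 0.4677σ.
Subtracting: σ = (0.26 − 0.17)/(0.4677 − (-1.036)) = 0.06.
Then μ = 0.17 − (-1.036)·0.06 = 0.23.
Precision τ = 1/σ² = 1/0.05984² = 279.

μ = 0.23, τ = 279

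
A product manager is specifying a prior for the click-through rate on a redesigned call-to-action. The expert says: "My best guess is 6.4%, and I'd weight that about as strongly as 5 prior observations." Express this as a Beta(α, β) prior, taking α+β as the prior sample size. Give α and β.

α = 0.32, β = 4.68

Under the effective-sample-size interpretation, Beta(α, β) has prior mean α/(α+β) and prior sample size α+β.
So α+β = 5 and α/(α+β) = 0.064, giving α = 0.064·5 = 0.32 and β = 5 − 0.32 = 4.68.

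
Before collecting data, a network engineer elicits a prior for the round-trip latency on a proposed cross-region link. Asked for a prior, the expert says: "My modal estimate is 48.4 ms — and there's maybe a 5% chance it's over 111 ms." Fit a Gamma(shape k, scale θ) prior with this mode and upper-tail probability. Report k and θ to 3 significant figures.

k ≈ 4.98, θ ≈ 12.2

Gamma(k,θ) with k>1 has mode (k−1)θ, so θ = 48.4/(k−1).
Need P(X < 111) = 0.95 with θ tied to k this way. Start at k = 2, θ = 48.4: P(X<111) ≈ 0.668.
Too low — raise k to concentrate. Iterating converges to k ≈ 4.98.
Then θ = 48.4/(4.98−1) ≈ 12.2.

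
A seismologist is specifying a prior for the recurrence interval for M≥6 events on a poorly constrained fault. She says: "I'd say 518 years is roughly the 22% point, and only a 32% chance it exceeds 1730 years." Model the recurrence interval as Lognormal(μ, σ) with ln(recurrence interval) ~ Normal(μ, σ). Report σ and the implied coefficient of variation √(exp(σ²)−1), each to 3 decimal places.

If T ~ Lognormal(μ,σ) then ln T ~ Normal(μ,σ), so the p-quantile of ln T is μ + z_p·σ.
ln(518) = 6.25 and ln(1730) = 7.456; z_{0.22} = -0.7722, z_{0.68} = 0.4677.
σ = (7.456 − 6.25)/(0.4677 − (-0.7722)) = 0.973.
μ = 6.25 − (-0.7722)·0.973 = 7.001.
CV = √(exp(σ²)−1) = √(exp(0.9459)−1) = 1.255.

σ ≈ 0.973, CV ≈ 1.255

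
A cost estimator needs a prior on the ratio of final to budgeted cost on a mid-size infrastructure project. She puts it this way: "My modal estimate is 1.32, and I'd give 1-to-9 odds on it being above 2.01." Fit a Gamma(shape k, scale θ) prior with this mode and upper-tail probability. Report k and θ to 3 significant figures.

k ≈ 11.5, θ ≈ 0.125

Gamma(k,θ) with k>1 has mode (k−1)θ, so θ = 1.32/(k−1).
Need P(X < 2.01) = 0.9 with θ tied to k this way. Start at k = 2, θ = 1.32: P(X<2.01) ≈ 0.450.
Too low — raise k to concentrate. Iterating converges to k ≈ 11.5.
Then θ = 1.32/(11.5−1) ≈ 0.125.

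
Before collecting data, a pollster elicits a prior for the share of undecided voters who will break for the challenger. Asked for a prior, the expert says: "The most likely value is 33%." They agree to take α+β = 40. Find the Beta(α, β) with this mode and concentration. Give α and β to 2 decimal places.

For α,β > 1 the Beta mode is (α−1)/(α+β−2). With α+β = 40, the mode is (α−1)/38.
Set (α−1)/38 = 0.33 → α = 1 + 0.33·38 = 13.54.
β = 40 − α = 26.46.

α = 13.54, β = 26.46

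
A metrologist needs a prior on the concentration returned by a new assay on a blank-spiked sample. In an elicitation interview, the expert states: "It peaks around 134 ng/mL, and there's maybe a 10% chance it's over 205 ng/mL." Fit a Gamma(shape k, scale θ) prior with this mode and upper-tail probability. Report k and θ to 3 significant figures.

k ≈ 11.3, θ ≈ 13

Gamma(k,θ) with k>1 has mode (k−1)θ, so θ = 134/(k−1).
Need P(X < 205) = 0.9 with θ tied to k this way. Start at k = 2, θ = 134: P(X<205) ≈ 0.452.
Too low — raise k to concentrate. Iterating converges to k ≈ 11.3.
Then θ = 134/(11.3−1) ≈ 13.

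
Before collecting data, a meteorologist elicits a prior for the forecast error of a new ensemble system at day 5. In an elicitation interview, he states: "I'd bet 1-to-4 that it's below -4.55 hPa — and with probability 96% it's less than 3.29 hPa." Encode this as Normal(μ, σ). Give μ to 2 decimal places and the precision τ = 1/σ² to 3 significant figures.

μ = -2.00, τ = 0.109

The p-quantile of Normal(μ,σ) is μ + z_p·σ, with z_{0.2} = -0.8416 and z_{0.96} = 1.751.
Eliminate σ: μ = (z₂·x₁ − z₁·x₂)/(z₂ − z₁) = (1.751·-4.55 − (-0.8416)·3.29)/2.592 = -2.00.
Then σ = (x₂ − x₁)/(z₂ − z₁) = (3.29 − -4.55)/2.592 = 3.02.
Precision τ = 1/σ² = 1/3.024² = 0.109.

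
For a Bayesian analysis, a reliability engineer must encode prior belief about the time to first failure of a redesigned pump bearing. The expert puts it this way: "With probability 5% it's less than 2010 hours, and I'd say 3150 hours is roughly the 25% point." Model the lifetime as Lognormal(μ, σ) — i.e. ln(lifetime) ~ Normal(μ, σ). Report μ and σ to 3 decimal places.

If T ~ Lognormal(μ,σ) then ln T ~ Normal(μ,σ), so the p-quantile of ln T is μ + z_p·σ.
ln(2010) = 7.606 and ln(3150) = 8.055; z_{0.05} = -1.645, z_{0.25} = -0.6745.
σ = (8.055 − 7.606)/(-0.6745 − (-1.645)) = 0.463.
μ = 7.606 − (-1.645)·0.463 = 8.367.

μ ≈ 8.367, σ ≈ 0.463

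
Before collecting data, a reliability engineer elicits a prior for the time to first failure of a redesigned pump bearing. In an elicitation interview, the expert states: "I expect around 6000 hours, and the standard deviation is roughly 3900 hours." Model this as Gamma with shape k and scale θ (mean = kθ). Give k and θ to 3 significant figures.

k ≈ 2.37, θ ≈ 2540

For Gamma(k, scale θ): mean = kθ, variance = kθ², so CV = 1/√k.
CV = SD/mean = 3900/6000 = 0.65, hence k = 1/CV² = 2.37.
Then θ = mean/k = 6000/2.37 = 2540.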